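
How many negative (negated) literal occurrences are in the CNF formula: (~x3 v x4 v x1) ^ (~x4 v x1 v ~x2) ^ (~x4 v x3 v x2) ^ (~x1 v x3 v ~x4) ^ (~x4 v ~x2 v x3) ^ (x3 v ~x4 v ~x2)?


Scan each clause for negated literals.
Clause 1: 1 negative; Clause 2: 2 negative; Clause 3: 1 negative; Clause 4: 2 negative; Clause 5: 2 negative; Clause 6: 2 negative.
Total negative literal occurrences = 10.

10


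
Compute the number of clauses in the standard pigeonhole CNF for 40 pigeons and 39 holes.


The PHP encoding has two parts:
1) At-least-one-hole clauses: 40 (one per pigeon, each with 39 literals).
2) At-most-one-pigeon-per-hole clauses: 39 holes * C(40,2) = 39 * 780 = 30420.
Total clauses = 40 + 30420 = 30460.

30460


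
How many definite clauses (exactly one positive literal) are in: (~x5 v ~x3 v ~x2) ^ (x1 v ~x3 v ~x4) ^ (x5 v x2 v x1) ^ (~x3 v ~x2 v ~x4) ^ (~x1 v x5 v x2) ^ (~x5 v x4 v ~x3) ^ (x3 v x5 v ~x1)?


A definite clause has exactly one positive literal.
Clause 1: 0 positive -> not definite
Clause 2: 1 positive -> definite
Clause 3: 3 positive -> not definite
Clause 4: 0 positive -> not definite
Clause 5: 2 positive -> not definite
Clause 6: 1 positive -> definite
Clause 7: 2 positive -> not definite
Definite clause count = 2.

2


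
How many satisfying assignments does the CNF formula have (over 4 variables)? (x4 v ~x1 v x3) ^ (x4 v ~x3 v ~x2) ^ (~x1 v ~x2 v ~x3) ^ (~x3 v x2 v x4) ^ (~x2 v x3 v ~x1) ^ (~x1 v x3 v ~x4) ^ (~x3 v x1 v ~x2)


Enumerate all 16 truth assignments over 4 variables.
Test each against every clause.
Satisfying assignments found: 6.

6


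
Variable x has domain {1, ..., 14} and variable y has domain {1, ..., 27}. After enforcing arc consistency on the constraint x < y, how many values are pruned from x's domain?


For the constraint x < y, x needs a supporting value in y's domain.
x can be at most 26 (one less than y's maximum).
Valid x values from domain: 14 out of 14.
Pruned = 14 - 14 = 0.

0


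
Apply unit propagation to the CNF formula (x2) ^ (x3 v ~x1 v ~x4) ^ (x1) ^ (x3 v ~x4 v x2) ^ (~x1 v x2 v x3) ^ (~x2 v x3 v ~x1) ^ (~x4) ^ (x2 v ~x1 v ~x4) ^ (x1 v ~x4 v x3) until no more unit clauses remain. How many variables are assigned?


Unit propagation repeatedly assigns the literal in any unit clause, then simplifies.
Assignments in order: x2 = T, x1 = T, x3 = T, x4 = F.
No further unit clauses remain.
Total variables assigned = 4.

4


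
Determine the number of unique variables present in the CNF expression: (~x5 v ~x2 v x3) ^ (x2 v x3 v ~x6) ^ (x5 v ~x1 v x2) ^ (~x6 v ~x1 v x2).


Identify each distinct variable in the formula.
Variables found: x1, x2, x3, x5, x6.
Total distinct variables = 5.

5


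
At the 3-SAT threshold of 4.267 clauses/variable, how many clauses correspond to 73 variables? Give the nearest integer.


The 3-SAT phase transition occurs at approximately 4.267 clauses per variable.
m = 4.267 * 73 = 311.491.
Rounded to nearest integer: 311.

311


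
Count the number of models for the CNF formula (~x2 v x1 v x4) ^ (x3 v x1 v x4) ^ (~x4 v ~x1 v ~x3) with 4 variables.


Enumerate all 16 truth assignments over 4 variables.
Test each against every clause.
Satisfying assignments found: 11.

11


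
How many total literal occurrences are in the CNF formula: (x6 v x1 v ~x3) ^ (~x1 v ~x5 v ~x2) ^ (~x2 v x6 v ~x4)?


Clause lengths: 3, 3, 3.
Sum = 3 + 3 + 3 = 9.

9


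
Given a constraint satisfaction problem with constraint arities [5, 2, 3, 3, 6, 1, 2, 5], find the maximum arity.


The arities are: 5, 2, 3, 3, 6, 1, 2, 5.
Scan for the maximum value.
Maximum arity = 6.

6


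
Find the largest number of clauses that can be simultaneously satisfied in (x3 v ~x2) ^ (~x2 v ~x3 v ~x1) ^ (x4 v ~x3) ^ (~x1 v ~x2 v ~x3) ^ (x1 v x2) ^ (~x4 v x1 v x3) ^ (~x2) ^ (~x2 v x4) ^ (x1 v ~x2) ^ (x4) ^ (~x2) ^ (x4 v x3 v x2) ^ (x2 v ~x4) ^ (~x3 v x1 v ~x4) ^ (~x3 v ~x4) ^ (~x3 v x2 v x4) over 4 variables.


Enumerate all 16 truth assignments.
For each, count how many of the 16 clauses are satisfied.
The formula is not fully satisfiable, so the maximum is below 16.
Maximum simultaneously satisfiable clauses = 15.

15


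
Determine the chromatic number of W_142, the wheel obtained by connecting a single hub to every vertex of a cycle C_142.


W_142 consists of the cycle C_142 together with a hub vertex adjacent to every cycle vertex.
The cycle C_142 needs 2 colors (even cycle -> 2).
The hub is adjacent to every cycle vertex, so it must receive a new color distinct from all of them.
Chromatic number = 2 + 1 = 3.

3


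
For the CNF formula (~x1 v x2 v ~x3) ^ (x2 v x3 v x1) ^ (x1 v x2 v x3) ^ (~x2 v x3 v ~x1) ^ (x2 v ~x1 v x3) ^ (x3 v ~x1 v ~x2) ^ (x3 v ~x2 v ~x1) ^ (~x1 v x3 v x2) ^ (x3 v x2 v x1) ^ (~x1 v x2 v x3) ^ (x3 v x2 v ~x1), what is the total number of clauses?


Each group enclosed in parentheses joined by ^ is one clause.
Counting the conjuncts: 11 clauses.

11


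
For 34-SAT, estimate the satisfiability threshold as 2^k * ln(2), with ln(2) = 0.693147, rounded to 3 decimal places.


Using the asymptotic formula: threshold ~ 2^k * ln(2).
2^34 = 17179869184.
17179869184 * 0.693147 = 11908174785.282.

11908174785.282


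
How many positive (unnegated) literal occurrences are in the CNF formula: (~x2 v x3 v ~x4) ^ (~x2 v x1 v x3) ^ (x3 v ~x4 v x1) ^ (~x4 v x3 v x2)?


Scan each clause for unnegated literals.
Clause 1: 1 positive; Clause 2: 2 positive; Clause 3: 2 positive; Clause 4: 2 positive.
Total positive literal occurrences = 7.

7


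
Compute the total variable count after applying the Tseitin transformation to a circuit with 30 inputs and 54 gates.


The Tseitin transformation introduces one auxiliary variable per gate.
Total variables = inputs + gates = 30 + 54 = 84.

84


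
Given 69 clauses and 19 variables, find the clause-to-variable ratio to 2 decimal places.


Clause-to-variable ratio = clauses / variables.
69 / 19 = 3.63.

3.63


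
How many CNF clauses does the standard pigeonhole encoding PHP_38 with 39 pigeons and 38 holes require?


The PHP encoding has two parts:
1) At-least-one-hole clauses: 39 (one per pigeon, each with 38 literals).
2) At-most-one-pigeon-per-hole clauses: 38 holes * C(39,2) = 38 * 741 = 28158.
Total clauses = 39 + 28158 = 28197.

28197


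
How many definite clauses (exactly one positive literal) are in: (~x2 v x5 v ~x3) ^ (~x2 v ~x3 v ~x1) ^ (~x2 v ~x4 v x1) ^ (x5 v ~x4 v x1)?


A definite clause has exactly one positive literal.
Clause 1: 1 positive -> definite
Clause 2: 0 positive -> not definite
Clause 3: 1 positive -> definite
Clause 4: 2 positive -> not definite
Definite clause count = 2.

2


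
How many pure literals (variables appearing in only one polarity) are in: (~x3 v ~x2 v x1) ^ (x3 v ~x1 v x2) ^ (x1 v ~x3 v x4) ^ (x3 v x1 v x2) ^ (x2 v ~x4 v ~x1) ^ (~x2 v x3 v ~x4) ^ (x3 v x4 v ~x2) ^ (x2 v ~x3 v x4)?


A pure literal appears in only one polarity across all clauses.
No pure literals found.
Count = 0.

0


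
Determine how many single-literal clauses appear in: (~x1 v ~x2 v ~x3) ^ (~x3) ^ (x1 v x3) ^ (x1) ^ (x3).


A unit clause contains exactly one literal.
Unit clauses found: (~x3), (x1), (x3).
Count = 3.

3


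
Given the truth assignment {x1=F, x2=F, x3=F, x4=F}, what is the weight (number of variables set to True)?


The weight is the number of variables assigned True.
True variables: none.
Weight = 0.

0


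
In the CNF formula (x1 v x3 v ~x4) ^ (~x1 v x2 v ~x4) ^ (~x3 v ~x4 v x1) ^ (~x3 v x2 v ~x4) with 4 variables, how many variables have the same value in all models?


Find all satisfying assignments: 10 model(s).
Check which variables have the same value in every model.
No variable is fixed across all models.
Backbone size = 0.

0


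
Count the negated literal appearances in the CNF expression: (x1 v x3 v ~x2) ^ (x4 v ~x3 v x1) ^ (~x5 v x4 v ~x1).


Scan each clause for negated literals.
Clause 1: 1 negative; Clause 2: 1 negative; Clause 3: 2 negative.
Total negative literal occurrences = 4.

4


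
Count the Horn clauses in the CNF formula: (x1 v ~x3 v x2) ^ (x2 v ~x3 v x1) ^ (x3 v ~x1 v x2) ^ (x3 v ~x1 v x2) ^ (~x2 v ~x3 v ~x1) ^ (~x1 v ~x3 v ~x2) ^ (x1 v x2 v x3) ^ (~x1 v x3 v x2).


A Horn clause has at most one positive literal.
Clause 1: 2 positive lit(s) -> not Horn
Clause 2: 2 positive lit(s) -> not Horn
Clause 3: 2 positive lit(s) -> not Horn
Clause 4: 2 positive lit(s) -> not Horn
Clause 5: 0 positive lit(s) -> Horn
Clause 6: 0 positive lit(s) -> Horn
Clause 7: 3 positive lit(s) -> not Horn
Clause 8: 2 positive lit(s) -> not Horn
Total Horn clauses = 2.

2


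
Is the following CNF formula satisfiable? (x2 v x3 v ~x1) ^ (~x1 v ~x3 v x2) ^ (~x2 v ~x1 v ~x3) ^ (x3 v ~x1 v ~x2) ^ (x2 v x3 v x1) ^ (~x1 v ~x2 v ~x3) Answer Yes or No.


Check all 8 possible truth assignments.
Number of satisfying assignments found: 3.
The formula is satisfiable.

Yes


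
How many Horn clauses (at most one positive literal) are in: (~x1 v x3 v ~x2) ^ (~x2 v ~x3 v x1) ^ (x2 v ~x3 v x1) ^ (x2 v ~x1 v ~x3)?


A Horn clause has at most one positive literal.
Clause 1: 1 positive lit(s) -> Horn
Clause 2: 1 positive lit(s) -> Horn
Clause 3: 2 positive lit(s) -> not Horn
Clause 4: 1 positive lit(s) -> Horn
Total Horn clauses = 3.

3


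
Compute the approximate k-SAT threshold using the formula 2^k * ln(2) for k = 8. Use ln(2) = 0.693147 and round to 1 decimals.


Using the asymptotic formula: threshold ~ 2^k * ln(2).
2^8 = 256.
256 * 0.693147 = 177.4.

177.4


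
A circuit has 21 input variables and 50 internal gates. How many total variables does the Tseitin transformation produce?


The Tseitin transformation introduces one auxiliary variable per gate.
Total variables = inputs + gates = 21 + 50 = 71.

71


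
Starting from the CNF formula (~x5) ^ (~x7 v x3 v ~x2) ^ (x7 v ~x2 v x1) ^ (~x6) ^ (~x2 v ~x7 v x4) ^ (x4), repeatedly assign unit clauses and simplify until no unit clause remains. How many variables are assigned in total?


Unit propagation repeatedly assigns the literal in any unit clause, then simplifies.
Assignments in order: x5 = F, x6 = F, x4 = T.
No further unit clauses remain.
Total variables assigned = 3.

3


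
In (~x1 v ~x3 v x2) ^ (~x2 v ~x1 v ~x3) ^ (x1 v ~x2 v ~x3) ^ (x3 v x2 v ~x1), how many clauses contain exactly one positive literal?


A definite clause has exactly one positive literal.
Clause 1: 1 positive -> definite
Clause 2: 0 positive -> not definite
Clause 3: 1 positive -> definite
Clause 4: 2 positive -> not definite
Definite clause count = 2.

2


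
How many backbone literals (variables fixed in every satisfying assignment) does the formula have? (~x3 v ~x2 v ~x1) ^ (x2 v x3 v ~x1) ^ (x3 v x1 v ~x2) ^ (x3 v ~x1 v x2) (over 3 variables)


Find all satisfying assignments: 5 model(s).
Check which variables have the same value in every model.
No variable is fixed across all models.
Backbone size = 0.

0


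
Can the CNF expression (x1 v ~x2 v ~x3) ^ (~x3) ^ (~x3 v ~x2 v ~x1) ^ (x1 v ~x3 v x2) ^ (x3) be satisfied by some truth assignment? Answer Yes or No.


Check all 8 possible truth assignments.
Number of satisfying assignments found: 0.
The formula is unsatisfiable.

No


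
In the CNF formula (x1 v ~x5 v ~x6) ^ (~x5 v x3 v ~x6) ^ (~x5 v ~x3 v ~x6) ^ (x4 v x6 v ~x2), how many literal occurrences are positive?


Scan each clause for unnegated literals.
Clause 1: 1 positive; Clause 2: 1 positive; Clause 3: 0 positive; Clause 4: 2 positive.
Total positive literal occurrences = 4.

4


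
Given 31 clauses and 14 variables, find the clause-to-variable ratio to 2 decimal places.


Clause-to-variable ratio = clauses / variables.
31 / 14 = 2.21.

2.21


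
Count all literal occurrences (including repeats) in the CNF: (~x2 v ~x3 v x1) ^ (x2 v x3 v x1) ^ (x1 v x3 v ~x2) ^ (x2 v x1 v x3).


Clause lengths: 3, 3, 3, 3.
Sum = 3 + 3 + 3 + 3 = 12.

12


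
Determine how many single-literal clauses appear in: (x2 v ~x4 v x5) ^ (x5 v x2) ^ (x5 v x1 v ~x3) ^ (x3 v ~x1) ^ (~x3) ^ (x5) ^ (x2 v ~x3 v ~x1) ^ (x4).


A unit clause contains exactly one literal.
Unit clauses found: (~x3), (x5), (x4).
Count = 3.

3


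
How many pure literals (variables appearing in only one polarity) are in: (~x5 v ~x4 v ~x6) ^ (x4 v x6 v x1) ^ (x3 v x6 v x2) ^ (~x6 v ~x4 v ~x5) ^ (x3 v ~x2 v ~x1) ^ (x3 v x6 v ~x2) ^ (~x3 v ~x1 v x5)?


A pure literal appears in only one polarity across all clauses.
No pure literals found.
Count = 0.

0


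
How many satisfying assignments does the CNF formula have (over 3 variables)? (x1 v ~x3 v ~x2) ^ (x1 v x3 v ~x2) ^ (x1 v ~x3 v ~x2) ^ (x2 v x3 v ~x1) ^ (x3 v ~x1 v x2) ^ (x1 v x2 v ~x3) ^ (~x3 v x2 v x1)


Enumerate all 8 truth assignments over 3 variables.
Test each against every clause.
Satisfying assignments found: 4.

4


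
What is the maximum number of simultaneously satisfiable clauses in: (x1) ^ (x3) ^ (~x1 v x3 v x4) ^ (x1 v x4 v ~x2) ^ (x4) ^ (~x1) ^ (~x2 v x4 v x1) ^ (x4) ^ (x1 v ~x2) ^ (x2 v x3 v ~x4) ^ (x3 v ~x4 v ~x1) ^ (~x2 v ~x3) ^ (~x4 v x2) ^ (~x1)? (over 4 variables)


Enumerate all 16 truth assignments.
For each, count how many of the 14 clauses are satisfied.
The formula is not fully satisfiable, so the maximum is below 14.
Maximum simultaneously satisfiable clauses = 12.

12


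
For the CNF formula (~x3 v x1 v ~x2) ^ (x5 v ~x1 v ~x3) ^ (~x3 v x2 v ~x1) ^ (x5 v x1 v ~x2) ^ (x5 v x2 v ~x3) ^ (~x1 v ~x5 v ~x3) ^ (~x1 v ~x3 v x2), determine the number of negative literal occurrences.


Scan each clause for negated literals.
Clause 1: 2 negative; Clause 2: 2 negative; Clause 3: 2 negative; Clause 4: 1 negative; Clause 5: 1 negative; Clause 6: 3 negative; Clause 7: 2 negative.
Total negative literal occurrences = 13.

13


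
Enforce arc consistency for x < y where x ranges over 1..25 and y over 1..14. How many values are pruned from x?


For the constraint x < y, x needs a supporting value in y's domain.
x can be at most 13 (one less than y's maximum).
Valid x values from domain: 13 out of 25.
Pruned = 25 - 13 = 12.

12


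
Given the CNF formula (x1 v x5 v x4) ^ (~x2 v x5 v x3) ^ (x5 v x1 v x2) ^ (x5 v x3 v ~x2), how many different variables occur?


Identify each distinct variable in the formula.
Variables found: x1, x2, x3, x4, x5.
Total distinct variables = 5.

5


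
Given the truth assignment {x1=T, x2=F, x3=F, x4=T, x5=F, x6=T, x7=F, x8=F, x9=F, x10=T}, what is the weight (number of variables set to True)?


The weight is the number of variables assigned True.
True variables: x1, x4, x6, x10.
Weight = 4.

4


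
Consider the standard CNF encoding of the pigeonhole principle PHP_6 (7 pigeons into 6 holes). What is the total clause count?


The PHP encoding has two parts:
1) At-least-one-hole clauses: 7 (one per pigeon, each with 6 literals).
2) At-most-one-pigeon-per-hole clauses: 6 holes * C(7,2) = 6 * 21 = 126.
Total clauses = 7 + 126 = 133.

133


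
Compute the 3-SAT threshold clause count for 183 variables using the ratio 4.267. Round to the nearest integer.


The 3-SAT phase transition occurs at approximately 4.267 clauses per variable.
m = 4.267 * 183 = 780.861.
Rounded to nearest integer: 781.

781


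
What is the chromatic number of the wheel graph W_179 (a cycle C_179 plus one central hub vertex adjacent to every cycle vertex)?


W_179 consists of the cycle C_179 together with a hub vertex adjacent to every cycle vertex.
The cycle C_179 needs 3 colors (odd cycle -> 3).
The hub is adjacent to every cycle vertex, so it must receive a new color distinct from all of them.
Chromatic number = 3 + 1 = 4.

4


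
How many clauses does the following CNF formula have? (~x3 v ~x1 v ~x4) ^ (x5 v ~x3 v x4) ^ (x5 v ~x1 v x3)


Each group enclosed in parentheses joined by ^ is one clause.
Counting the conjuncts: 3 clauses.

3


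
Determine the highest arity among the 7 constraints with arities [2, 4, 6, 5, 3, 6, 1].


The arities are: 2, 4, 6, 5, 3, 6, 1.
Scan for the maximum value.
Maximum arity = 6.

6


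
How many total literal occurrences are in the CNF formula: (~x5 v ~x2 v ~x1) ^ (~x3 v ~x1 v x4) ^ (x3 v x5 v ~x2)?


Clause lengths: 3, 3, 3.
Sum = 3 + 3 + 3 = 9.

9


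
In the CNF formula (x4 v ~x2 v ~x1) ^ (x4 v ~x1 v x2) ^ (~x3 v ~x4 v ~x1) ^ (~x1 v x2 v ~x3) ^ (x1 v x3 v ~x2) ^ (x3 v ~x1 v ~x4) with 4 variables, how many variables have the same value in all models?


Find all satisfying assignments: 6 model(s).
Check which variables have the same value in every model.
Fixed variables: x1=F.
Backbone size = 1.

1


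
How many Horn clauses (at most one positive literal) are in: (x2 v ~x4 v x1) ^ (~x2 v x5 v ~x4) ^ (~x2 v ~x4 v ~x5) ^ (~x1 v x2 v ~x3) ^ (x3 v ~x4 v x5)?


A Horn clause has at most one positive literal.
Clause 1: 2 positive lit(s) -> not Horn
Clause 2: 1 positive lit(s) -> Horn
Clause 3: 0 positive lit(s) -> Horn
Clause 4: 1 positive lit(s) -> Horn
Clause 5: 2 positive lit(s) -> not Horn
Total Horn clauses = 3.

3


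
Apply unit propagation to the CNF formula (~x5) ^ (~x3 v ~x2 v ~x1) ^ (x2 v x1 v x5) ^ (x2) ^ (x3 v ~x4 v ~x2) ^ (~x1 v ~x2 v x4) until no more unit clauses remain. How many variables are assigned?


Unit propagation repeatedly assigns the literal in any unit clause, then simplifies.
Assignments in order: x5 = F, x2 = T.
No further unit clauses remain.
Total variables assigned = 2.

2


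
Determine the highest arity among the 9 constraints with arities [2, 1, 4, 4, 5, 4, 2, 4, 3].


The arities are: 2, 1, 4, 4, 5, 4, 2, 4, 3.
Scan for the maximum value.
Maximum arity = 5.

5


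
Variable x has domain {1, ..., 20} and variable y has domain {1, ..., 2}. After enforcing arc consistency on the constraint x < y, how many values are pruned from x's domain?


For the constraint x < y, x needs a supporting value in y's domain.
x can be at most 1 (one less than y's maximum).
Valid x values from domain: 1 out of 20.
Pruned = 20 - 1 = 19.

19


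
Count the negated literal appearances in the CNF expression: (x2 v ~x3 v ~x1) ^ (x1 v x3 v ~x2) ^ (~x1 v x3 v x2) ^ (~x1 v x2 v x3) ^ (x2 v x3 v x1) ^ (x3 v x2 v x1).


Scan each clause for negated literals.
Clause 1: 2 negative; Clause 2: 1 negative; Clause 3: 1 negative; Clause 4: 1 negative; Clause 5: 0 negative; Clause 6: 0 negative.
Total negative literal occurrences = 5.

5


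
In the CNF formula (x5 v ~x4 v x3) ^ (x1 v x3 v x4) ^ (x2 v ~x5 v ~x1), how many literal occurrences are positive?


Scan each clause for unnegated literals.
Clause 1: 2 positive; Clause 2: 3 positive; Clause 3: 1 positive.
Total positive literal occurrences = 6.

6


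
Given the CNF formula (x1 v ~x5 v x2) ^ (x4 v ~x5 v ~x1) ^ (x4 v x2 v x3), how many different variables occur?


Identify each distinct variable in the formula.
Variables found: x1, x2, x3, x4, x5.
Total distinct variables = 5.

5


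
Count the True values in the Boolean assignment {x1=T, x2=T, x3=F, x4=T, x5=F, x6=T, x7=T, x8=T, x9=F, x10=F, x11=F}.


The weight is the number of variables assigned True.
True variables: x1, x2, x4, x6, x7, x8.
Weight = 6.

6


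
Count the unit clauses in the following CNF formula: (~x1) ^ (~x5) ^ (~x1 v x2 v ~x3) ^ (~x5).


A unit clause contains exactly one literal.
Unit clauses found: (~x1), (~x5), (~x5).
Count = 3.

3


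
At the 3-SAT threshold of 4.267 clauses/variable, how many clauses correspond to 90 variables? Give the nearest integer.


The 3-SAT phase transition occurs at approximately 4.267 clauses per variable.
m = 4.267 * 90 = 384.03.
Rounded to nearest integer: 384.

384


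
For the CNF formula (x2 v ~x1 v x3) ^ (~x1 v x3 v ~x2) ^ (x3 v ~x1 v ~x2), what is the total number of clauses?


Each group enclosed in parentheses joined by ^ is one clause.
Counting the conjuncts: 3 clauses.

3


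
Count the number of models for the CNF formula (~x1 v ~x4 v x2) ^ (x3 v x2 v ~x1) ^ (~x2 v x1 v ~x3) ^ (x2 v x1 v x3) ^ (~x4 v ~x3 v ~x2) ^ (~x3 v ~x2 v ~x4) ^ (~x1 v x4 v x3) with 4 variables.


Enumerate all 16 truth assignments over 4 variables.
Test each against every clause.
Satisfying assignments found: 7.

7


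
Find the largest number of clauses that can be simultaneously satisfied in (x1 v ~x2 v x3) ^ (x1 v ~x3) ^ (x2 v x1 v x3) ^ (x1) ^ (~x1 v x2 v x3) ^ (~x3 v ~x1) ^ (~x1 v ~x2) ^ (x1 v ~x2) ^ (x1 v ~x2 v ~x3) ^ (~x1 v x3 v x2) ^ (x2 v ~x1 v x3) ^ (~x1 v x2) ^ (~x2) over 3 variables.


Enumerate all 8 truth assignments.
For each, count how many of the 13 clauses are satisfied.
The formula is not fully satisfiable, so the maximum is below 13.
Maximum simultaneously satisfiable clauses = 11.

11


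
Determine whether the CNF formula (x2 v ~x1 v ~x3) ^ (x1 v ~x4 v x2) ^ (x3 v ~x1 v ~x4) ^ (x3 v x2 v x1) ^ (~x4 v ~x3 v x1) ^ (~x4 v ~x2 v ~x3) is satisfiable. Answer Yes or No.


Check all 16 possible truth assignments.
Number of satisfying assignments found: 7.
The formula is satisfiable.

Yes


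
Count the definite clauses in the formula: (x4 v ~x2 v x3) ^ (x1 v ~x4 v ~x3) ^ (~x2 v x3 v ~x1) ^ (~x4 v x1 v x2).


A definite clause has exactly one positive literal.
Clause 1: 2 positive -> not definite
Clause 2: 1 positive -> definite
Clause 3: 1 positive -> definite
Clause 4: 2 positive -> not definite
Definite clause count = 2.

2


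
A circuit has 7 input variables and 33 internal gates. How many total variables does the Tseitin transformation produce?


The Tseitin transformation introduces one auxiliary variable per gate.
Total variables = inputs + gates = 7 + 33 = 40.

40


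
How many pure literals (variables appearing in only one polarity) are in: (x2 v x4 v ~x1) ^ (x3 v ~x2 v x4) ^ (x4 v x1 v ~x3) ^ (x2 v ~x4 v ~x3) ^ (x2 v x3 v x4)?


A pure literal appears in only one polarity across all clauses.
No pure literals found.
Count = 0.

0


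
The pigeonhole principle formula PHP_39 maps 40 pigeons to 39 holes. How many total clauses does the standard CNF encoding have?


The PHP encoding has two parts:
1) At-least-one-hole clauses: 40 (one per pigeon, each with 39 literals).
2) At-most-one-pigeon-per-hole clauses: 39 holes * C(40,2) = 39 * 780 = 30420.
Total clauses = 40 + 30420 = 30460.

30460


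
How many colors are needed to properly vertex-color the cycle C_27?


An odd cycle cannot be 2-colored: alternating two colors around the cycle returns to the start with a conflict.
Since 27 is odd, three colors are required (and three suffice).
Chromatic number = 3.

3


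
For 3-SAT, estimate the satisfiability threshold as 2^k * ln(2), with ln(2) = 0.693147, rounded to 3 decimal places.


Using the asymptotic formula: threshold ~ 2^k * ln(2).
2^3 = 8.
8 * 0.693147 = 5.545.

5.545


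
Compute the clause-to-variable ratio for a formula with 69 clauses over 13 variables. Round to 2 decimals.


Clause-to-variable ratio = clauses / variables.
69 / 13 = 5.31.

5.31


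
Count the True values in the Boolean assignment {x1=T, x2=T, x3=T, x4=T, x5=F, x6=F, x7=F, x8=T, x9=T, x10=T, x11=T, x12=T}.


The weight is the number of variables assigned True.
True variables: x1, x2, x3, x4, x8, x9, x10, x11, x12.
Weight = 9.

9


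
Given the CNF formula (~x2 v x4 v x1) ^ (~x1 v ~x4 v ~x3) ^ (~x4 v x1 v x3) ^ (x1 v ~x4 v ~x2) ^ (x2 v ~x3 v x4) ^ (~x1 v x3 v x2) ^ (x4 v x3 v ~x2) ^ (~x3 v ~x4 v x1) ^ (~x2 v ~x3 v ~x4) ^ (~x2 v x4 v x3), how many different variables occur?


Identify each distinct variable in the formula.
Variables found: x1, x2, x3, x4.
Total distinct variables = 4.

4


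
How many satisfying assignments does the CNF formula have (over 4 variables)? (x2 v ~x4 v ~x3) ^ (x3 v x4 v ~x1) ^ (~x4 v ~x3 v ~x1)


Enumerate all 16 truth assignments over 4 variables.
Test each against every clause.
Satisfying assignments found: 11.

11


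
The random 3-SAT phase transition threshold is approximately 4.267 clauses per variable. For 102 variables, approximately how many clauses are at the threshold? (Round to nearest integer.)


The 3-SAT phase transition occurs at approximately 4.267 clauses per variable.
m = 4.267 * 102 = 435.234.
Rounded to nearest integer: 435.

435


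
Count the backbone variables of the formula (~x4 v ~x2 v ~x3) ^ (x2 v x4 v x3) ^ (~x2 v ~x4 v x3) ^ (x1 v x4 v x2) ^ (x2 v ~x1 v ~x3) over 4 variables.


Find all satisfying assignments: 7 model(s).
Check which variables have the same value in every model.
No variable is fixed across all models.
Backbone size = 0.

0


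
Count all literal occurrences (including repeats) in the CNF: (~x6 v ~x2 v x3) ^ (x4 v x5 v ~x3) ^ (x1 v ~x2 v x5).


Clause lengths: 3, 3, 3.
Sum = 3 + 3 + 3 = 9.

9


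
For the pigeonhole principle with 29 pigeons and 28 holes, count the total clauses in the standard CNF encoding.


The PHP encoding has two parts:
1) At-least-one-hole clauses: 29 (one per pigeon, each with 28 literals).
2) At-most-one-pigeon-per-hole clauses: 28 holes * C(29,2) = 28 * 406 = 11368.
Total clauses = 29 + 11368 = 11397.

11397


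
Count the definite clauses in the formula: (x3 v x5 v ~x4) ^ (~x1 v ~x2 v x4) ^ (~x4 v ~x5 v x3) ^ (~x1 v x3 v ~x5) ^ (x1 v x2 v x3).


A definite clause has exactly one positive literal.
Clause 1: 2 positive -> not definite
Clause 2: 1 positive -> definite
Clause 3: 1 positive -> definite
Clause 4: 1 positive -> definite
Clause 5: 3 positive -> not definite
Definite clause count = 3.

3


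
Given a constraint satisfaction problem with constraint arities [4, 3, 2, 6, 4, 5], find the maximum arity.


The arities are: 4, 3, 2, 6, 4, 5.
Scan for the maximum value.
Maximum arity = 6.

6


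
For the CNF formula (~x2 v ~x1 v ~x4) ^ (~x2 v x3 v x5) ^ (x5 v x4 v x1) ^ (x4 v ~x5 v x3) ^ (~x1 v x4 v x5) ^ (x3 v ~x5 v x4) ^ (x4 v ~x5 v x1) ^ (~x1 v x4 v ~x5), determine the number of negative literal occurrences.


Scan each clause for negated literals.
Clause 1: 3 negative; Clause 2: 1 negative; Clause 3: 0 negative; Clause 4: 1 negative; Clause 5: 1 negative; Clause 6: 1 negative; Clause 7: 1 negative; Clause 8: 2 negative.
Total negative literal occurrences = 10.

10


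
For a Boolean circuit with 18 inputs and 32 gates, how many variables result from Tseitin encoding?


The Tseitin transformation introduces one auxiliary variable per gate.
Total variables = inputs + gates = 18 + 32 = 50.

50


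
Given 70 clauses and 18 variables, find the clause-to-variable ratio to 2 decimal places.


Clause-to-variable ratio = clauses / variables.
70 / 18 = 3.89.

3.89


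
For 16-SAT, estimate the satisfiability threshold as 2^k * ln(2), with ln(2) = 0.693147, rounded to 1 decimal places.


Using the asymptotic formula: threshold ~ 2^k * ln(2).
2^16 = 65536.
65536 * 0.693147 = 45426.1.

45426.1


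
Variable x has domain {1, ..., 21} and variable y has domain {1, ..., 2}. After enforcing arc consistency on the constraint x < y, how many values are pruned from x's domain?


For the constraint x < y, x needs a supporting value in y's domain.
x can be at most 1 (one less than y's maximum).
Valid x values from domain: 1 out of 21.
Pruned = 21 - 1 = 20.

20


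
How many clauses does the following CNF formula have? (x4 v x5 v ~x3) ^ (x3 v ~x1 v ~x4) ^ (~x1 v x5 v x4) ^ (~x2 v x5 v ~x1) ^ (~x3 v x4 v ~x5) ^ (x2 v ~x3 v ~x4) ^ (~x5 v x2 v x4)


Each group enclosed in parentheses joined by ^ is one clause.
Counting the conjuncts: 7 clauses.

7


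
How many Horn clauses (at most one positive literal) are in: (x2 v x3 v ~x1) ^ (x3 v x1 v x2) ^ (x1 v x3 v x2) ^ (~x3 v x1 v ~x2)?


A Horn clause has at most one positive literal.
Clause 1: 2 positive lit(s) -> not Horn
Clause 2: 3 positive lit(s) -> not Horn
Clause 3: 3 positive lit(s) -> not Horn
Clause 4: 1 positive lit(s) -> Horn
Total Horn clauses = 1.

1


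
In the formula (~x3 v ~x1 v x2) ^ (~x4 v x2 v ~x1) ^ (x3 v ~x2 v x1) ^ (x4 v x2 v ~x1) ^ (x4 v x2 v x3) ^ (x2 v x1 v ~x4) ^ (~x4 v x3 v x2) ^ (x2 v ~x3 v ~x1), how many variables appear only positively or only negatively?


A pure literal appears in only one polarity across all clauses.
No pure literals found.
Count = 0.

0


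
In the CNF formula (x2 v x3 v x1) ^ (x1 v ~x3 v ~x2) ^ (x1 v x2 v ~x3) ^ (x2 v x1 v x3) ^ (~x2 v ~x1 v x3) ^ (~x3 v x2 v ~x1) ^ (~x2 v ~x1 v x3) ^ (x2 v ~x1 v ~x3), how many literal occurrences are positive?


Scan each clause for unnegated literals.
Clause 1: 3 positive; Clause 2: 1 positive; Clause 3: 2 positive; Clause 4: 3 positive; Clause 5: 1 positive; Clause 6: 1 positive; Clause 7: 1 positive; Clause 8: 1 positive.
Total positive literal occurrences = 13.

13


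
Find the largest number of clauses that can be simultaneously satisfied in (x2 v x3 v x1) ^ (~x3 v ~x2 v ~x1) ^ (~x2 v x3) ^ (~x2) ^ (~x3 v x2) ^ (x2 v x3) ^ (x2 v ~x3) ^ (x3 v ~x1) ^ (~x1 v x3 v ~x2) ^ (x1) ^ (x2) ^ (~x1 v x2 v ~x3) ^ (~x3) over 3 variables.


Enumerate all 8 truth assignments.
For each, count how many of the 13 clauses are satisfied.
The formula is not fully satisfiable, so the maximum is below 13.
Maximum simultaneously satisfiable clauses = 10.

10


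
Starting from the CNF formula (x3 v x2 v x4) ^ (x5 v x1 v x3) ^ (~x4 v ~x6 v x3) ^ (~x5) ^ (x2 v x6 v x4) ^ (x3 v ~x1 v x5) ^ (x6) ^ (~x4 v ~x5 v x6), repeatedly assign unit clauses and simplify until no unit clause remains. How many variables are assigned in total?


Unit propagation repeatedly assigns the literal in any unit clause, then simplifies.
Assignments in order: x5 = F, x6 = T.
No further unit clauses remain.
Total variables assigned = 2.

2


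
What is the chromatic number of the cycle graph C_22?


A cycle on an even number of vertices is bipartite: alternate two colors around the cycle.
Since 22 is even, two colors suffice, and at least two are needed because the graph has edges.
Chromatic number = 2.

2


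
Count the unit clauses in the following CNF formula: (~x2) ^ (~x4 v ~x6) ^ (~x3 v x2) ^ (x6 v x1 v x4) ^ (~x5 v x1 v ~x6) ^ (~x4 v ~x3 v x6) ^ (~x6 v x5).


A unit clause contains exactly one literal.
Unit clauses found: (~x2).
Count = 1.

1


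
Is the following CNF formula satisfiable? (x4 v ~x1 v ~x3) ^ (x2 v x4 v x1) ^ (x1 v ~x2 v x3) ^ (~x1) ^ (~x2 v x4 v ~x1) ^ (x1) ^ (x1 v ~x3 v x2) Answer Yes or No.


Check all 16 possible truth assignments.
Number of satisfying assignments found: 0.
The formula is unsatisfiable.

No


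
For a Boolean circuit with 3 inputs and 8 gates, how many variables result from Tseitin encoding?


The Tseitin transformation introduces one auxiliary variable per gate.
Total variables = inputs + gates = 3 + 8 = 11.

11


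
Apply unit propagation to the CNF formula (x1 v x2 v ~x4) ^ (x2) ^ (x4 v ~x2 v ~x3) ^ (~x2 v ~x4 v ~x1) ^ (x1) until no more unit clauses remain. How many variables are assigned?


Unit propagation repeatedly assigns the literal in any unit clause, then simplifies.
Assignments in order: x2 = T, x1 = T, x4 = F, x3 = F.
No further unit clauses remain.
Total variables assigned = 4.

4


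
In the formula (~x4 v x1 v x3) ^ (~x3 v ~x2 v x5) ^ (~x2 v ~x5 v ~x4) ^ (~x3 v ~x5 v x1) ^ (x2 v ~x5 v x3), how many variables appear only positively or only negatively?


A pure literal appears in only one polarity across all clauses.
Pure literals: x1 (positive only), x4 (negative only).
Count = 2.

2


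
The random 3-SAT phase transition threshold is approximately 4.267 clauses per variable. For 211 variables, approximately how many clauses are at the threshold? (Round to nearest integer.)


The 3-SAT phase transition occurs at approximately 4.267 clauses per variable.
m = 4.267 * 211 = 900.337.
Rounded to nearest integer: 900.

900


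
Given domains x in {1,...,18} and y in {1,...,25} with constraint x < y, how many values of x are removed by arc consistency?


For the constraint x < y, x needs a supporting value in y's domain.
x can be at most 24 (one less than y's maximum).
Valid x values from domain: 18 out of 18.
Pruned = 18 - 18 = 0.

0


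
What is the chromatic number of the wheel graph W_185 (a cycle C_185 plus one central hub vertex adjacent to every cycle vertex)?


W_185 consists of the cycle C_185 together with a hub vertex adjacent to every cycle vertex.
The cycle C_185 needs 3 colors (odd cycle -> 3).
The hub is adjacent to every cycle vertex, so it must receive a new color distinct from all of them.
Chromatic number = 3 + 1 = 4.

4


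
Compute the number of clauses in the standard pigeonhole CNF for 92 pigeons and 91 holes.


The PHP encoding has two parts:
1) At-least-one-hole clauses: 92 (one per pigeon, each with 91 literals).
2) At-most-one-pigeon-per-hole clauses: 91 holes * C(92,2) = 91 * 4186 = 380926.
Total clauses = 92 + 380926 = 381018.

381018


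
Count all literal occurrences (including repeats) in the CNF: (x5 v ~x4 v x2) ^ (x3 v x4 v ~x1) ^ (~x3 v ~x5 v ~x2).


Clause lengths: 3, 3, 3.
Sum = 3 + 3 + 3 = 9.

9


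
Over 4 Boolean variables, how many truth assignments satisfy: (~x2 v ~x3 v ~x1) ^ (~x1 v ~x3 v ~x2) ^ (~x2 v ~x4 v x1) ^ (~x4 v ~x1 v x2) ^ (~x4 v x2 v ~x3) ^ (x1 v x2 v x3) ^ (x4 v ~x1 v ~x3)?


Enumerate all 16 truth assignments over 4 variables.
Test each against every clause.
Satisfying assignments found: 6.

6


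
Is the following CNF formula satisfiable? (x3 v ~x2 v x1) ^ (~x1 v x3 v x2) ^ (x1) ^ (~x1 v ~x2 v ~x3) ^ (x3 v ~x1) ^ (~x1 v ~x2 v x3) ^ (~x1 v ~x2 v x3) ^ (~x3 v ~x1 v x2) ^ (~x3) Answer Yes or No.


Check all 8 possible truth assignments.
Number of satisfying assignments found: 0.
The formula is unsatisfiable.

No


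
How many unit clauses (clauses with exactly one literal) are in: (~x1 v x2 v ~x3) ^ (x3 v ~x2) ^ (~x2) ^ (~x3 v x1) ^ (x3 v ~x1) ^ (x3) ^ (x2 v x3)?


A unit clause contains exactly one literal.
Unit clauses found: (~x2), (x3).
Count = 2.

2


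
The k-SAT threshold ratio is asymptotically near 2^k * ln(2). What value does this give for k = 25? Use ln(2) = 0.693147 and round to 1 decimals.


Using the asymptotic formula: threshold ~ 2^k * ln(2).
2^25 = 33554432.
33554432 * 0.693147 = 23258153.9.

23258153.9


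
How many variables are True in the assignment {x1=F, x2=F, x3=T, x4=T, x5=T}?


The weight is the number of variables assigned True.
True variables: x3, x4, x5.
Weight = 3.

3


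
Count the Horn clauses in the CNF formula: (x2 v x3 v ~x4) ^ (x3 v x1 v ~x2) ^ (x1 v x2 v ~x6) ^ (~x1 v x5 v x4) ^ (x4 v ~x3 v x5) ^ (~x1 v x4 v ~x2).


A Horn clause has at most one positive literal.
Clause 1: 2 positive lit(s) -> not Horn
Clause 2: 2 positive lit(s) -> not Horn
Clause 3: 2 positive lit(s) -> not Horn
Clause 4: 2 positive lit(s) -> not Horn
Clause 5: 2 positive lit(s) -> not Horn
Clause 6: 1 positive lit(s) -> Horn
Total Horn clauses = 1.

1


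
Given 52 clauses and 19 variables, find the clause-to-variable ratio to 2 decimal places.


Clause-to-variable ratio = clauses / variables.
52 / 19 = 2.74.

2.74


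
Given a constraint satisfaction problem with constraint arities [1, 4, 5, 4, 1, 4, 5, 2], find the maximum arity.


The arities are: 1, 4, 5, 4, 1, 4, 5, 2.
Scan for the maximum value.
Maximum arity = 5.

5


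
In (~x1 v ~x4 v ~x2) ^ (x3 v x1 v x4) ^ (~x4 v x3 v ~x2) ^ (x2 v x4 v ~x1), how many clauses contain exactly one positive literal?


A definite clause has exactly one positive literal.
Clause 1: 0 positive -> not definite
Clause 2: 3 positive -> not definite
Clause 3: 1 positive -> definite
Clause 4: 2 positive -> not definite
Definite clause count = 1.

1


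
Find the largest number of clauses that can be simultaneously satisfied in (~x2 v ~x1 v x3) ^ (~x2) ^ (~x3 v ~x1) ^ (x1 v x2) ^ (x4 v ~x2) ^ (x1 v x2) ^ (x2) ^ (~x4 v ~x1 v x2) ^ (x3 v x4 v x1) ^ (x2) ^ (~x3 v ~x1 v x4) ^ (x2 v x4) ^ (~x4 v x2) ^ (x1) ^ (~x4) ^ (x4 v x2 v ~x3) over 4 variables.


Enumerate all 16 truth assignments.
For each, count how many of the 16 clauses are satisfied.
The formula is not fully satisfiable, so the maximum is below 16.
Maximum simultaneously satisfiable clauses = 13.

13


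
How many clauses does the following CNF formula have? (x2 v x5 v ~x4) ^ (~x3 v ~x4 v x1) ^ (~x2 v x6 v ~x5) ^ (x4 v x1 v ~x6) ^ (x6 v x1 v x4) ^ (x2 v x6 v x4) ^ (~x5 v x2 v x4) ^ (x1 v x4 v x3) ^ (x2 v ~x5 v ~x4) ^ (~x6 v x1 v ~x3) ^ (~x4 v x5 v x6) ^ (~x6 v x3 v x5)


Each group enclosed in parentheses joined by ^ is one clause.
Counting the conjuncts: 12 clauses.

12


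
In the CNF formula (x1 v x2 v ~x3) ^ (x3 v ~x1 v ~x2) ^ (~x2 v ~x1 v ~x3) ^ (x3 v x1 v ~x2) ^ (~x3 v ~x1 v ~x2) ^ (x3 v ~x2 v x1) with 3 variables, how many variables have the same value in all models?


Find all satisfying assignments: 4 model(s).
Check which variables have the same value in every model.
No variable is fixed across all models.
Backbone size = 0.

0


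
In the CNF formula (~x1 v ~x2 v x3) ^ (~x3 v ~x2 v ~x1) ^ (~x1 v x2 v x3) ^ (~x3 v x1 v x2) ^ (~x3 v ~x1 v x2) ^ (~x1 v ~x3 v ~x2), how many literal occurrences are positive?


Scan each clause for unnegated literals.
Clause 1: 1 positive; Clause 2: 0 positive; Clause 3: 2 positive; Clause 4: 2 positive; Clause 5: 1 positive; Clause 6: 0 positive.
Total positive literal occurrences = 6.

6


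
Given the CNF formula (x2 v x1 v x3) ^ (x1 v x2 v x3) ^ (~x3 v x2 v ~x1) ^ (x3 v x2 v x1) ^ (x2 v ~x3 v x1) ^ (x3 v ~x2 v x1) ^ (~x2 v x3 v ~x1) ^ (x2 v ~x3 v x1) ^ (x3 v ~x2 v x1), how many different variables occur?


Identify each distinct variable in the formula.
Variables found: x1, x2, x3.
Total distinct variables = 3.

3


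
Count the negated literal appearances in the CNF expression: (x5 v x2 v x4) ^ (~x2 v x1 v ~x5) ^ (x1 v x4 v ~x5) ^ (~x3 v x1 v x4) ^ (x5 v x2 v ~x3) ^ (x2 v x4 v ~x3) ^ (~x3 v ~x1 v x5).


Scan each clause for negated literals.
Clause 1: 0 negative; Clause 2: 2 negative; Clause 3: 1 negative; Clause 4: 1 negative; Clause 5: 1 negative; Clause 6: 1 negative; Clause 7: 2 negative.
Total negative literal occurrences = 8.

8


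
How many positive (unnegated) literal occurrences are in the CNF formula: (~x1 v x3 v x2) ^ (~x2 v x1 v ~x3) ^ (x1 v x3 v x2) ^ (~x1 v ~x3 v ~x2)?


Scan each clause for unnegated literals.
Clause 1: 2 positive; Clause 2: 1 positive; Clause 3: 3 positive; Clause 4: 0 positive.
Total positive literal occurrences = 6.

6


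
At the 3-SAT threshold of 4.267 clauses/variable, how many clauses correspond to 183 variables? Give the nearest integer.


The 3-SAT phase transition occurs at approximately 4.267 clauses per variable.
m = 4.267 * 183 = 780.861.
Rounded to nearest integer: 781.

781


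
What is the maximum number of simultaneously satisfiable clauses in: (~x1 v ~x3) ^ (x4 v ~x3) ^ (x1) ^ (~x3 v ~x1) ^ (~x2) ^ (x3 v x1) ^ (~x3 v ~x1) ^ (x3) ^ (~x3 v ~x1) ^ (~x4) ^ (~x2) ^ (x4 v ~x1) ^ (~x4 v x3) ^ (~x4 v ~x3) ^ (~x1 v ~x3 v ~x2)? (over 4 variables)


Enumerate all 16 truth assignments.
For each, count how many of the 15 clauses are satisfied.
The formula is not fully satisfiable, so the maximum is below 15.
Maximum simultaneously satisfiable clauses = 13.

13


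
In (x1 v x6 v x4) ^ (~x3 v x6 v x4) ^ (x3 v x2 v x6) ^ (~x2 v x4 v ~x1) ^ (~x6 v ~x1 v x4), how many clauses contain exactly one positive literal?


A definite clause has exactly one positive literal.
Clause 1: 3 positive -> not definite
Clause 2: 2 positive -> not definite
Clause 3: 3 positive -> not definite
Clause 4: 1 positive -> definite
Clause 5: 1 positive -> definite
Definite clause count = 2.

2


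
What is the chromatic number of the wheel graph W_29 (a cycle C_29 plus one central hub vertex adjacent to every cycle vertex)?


W_29 consists of the cycle C_29 together with a hub vertex adjacent to every cycle vertex.
The cycle C_29 needs 3 colors (odd cycle -> 3).
The hub is adjacent to every cycle vertex, so it must receive a new color distinct from all of them.
Chromatic number = 3 + 1 = 4.

4
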